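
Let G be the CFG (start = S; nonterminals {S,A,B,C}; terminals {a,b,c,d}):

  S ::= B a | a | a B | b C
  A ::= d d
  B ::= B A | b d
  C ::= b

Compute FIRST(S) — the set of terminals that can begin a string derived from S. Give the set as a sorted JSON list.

FIRST iteration:
pass 1:
  A via A→d d: +{d}
  B via B→b d: +{b}
  C via C→b: +{b}
  S via S→B a: +{b}
  S via S→a: +{a}
  FIRST[S]={a,b}  FIRST[A]={d}  FIRST[B]={b}  FIRST[C]={b}
pass 2: done
  FIRST[S]={a,b}  FIRST[A]={d}  FIRST[B]={b}  FIRST[C]={b}

FIRST(S) = ["a", "b"]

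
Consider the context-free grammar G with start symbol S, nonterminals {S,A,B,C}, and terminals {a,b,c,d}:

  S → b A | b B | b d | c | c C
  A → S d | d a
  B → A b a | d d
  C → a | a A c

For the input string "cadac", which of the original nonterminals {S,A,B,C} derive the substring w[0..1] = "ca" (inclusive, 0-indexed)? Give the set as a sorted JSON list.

Convert to CNF:
  S -> T2 A | T2 B | T2 T0 | T3 C | c
  A -> S T0 | T0 T1
  B -> A X4 | T0 T0
  C -> T1 X5 | a
  T0 -> d
  T1 -> a
  T2 -> b
  T3 -> c
  X4 -> T2 T1
  X5 -> A T3

Fill CYK table bottom-up — only the sub-triangle for w[0..1]:
  cell(0,0) c: {S,T3}  orig:{S}
  cell(1,1) a: {C,T1}  orig:{C}
  cell(0,1) ca: {S}

Original NTs in T[0,1] deriving "ca": ["S"]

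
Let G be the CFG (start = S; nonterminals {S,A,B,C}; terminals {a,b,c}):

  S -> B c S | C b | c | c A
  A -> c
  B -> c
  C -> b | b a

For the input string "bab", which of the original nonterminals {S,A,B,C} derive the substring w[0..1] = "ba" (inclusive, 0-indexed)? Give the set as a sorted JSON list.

Convert to CNF:
  S -> B X3 | C T0 | T2 A | c
  A -> c
  B -> c
  C -> T0 T1 | b
  T0 -> b
  T1 -> a
  T2 -> c
  X3 -> T2 S

Fill CYK table bottom-up, restricted to cells inside w[0..1]:
  cell(0,0) b: {C,T0}  orig:{C}
  cell(1,1) a: {T1}  orig:{}
  cell(0,1) ba: {C}

Original NTs in T[0,1] deriving "ba": ["C"]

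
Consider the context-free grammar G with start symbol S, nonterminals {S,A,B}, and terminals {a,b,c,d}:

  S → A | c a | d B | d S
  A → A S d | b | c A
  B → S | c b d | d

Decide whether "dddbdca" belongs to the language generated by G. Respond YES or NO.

Convert to CNF:
  S -> A X7 | T0 B | T0 S | T1 A | T1 T2 | b
  A -> A X4 | T1 A | b
  B -> A X5 | T0 B | T0 S | T1 A | T1 T2 | T1 X6 | b | d
  T0 -> d
  T1 -> c
  T2 -> a
  T3 -> b
  X4 -> S T0
  X5 -> S T0
  X6 -> T3 T0
  X7 -> S T0

CYK fill:
  [0..0]={B,T0}  "d"  orig:{B}
  [1..1]={B,T0}  "d"  orig:{B}
  [2..2]={B,T0}  "d"  orig:{B}
  [3..3]={A,B,S,T3}  "b"  orig:{A,B,S}
  [4..4]={B,T0}  "d"  orig:{B}
  [5..5]={T1}  "c"  orig:{}
  [6..6]={T2}  "a"  orig:{}
  [0..1]={B,S}  "dd"
  [1..2]={B,S}  "dd"
  [2..3]={B,S}  "db"
  [3..4]={X4,X5,X6,X7}  "bd"  orig:{}
  [4..5]=∅  "dc"
  [5..6]={B,S}  "ca"
  [0..2]={B,S,X4,X5,X7}  "ddd"  orig:{B,S}
  [1..3]={B,S}  "ddb"
  [2..4]={X4,X5,X7}  "dbd"  orig:{}
  [3..5]=∅  "bdc"
  [4..6]={B,S}  "dca"
  [0..3]={B,S}  "dddb"
  [1..4]={X4,X5,X7}  "ddbd"  orig:{}
  [2..5]=∅  "dbdc"
  [3..6]=∅  "bdca"
  [0..4]={X4,X5,X7}  "dddbd"  orig:{}
  [1..5]=∅  "ddbdc"
  [2..6]=∅  "dbdca"
  [0..5]=∅  "dddbdc"
  [1..6]=∅  "ddbdca"
  [0..6]=∅  "dddbdca"

S ∉ T[0,6] ⇒ NO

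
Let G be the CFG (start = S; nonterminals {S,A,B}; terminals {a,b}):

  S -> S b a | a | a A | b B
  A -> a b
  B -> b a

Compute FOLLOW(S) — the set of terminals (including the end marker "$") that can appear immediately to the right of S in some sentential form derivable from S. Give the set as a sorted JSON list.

FIRST iteration:
[1]
  A via A→a b: +{a}
  B via B→b a: +{b}
  S via S→a: +{a}
  S via S→b B: +{b}
  FIRST(S)={a,b}  FIRST(A)={a}  FIRST(B)={b}
[2] (no change)
  FIRST(S)={a,b}  FIRST(A)={a}  FIRST(B)={b}

FOLLOW sets:
FOLLOW(S) := {$}
[1]
  S→S b a: FOLLOW(S) ⊇ FIRST(b) = {b}; new: +{b}
  S→a A: FOLLOW(A) ⊇ FOLLOW(S) ⊇ {$,b}; new: +{$,b}
  S→b B: FOLLOW(B) ⊇ FOLLOW(S) ⊇ {$,b}; new: +{$,b}
  FOLLOW[S]={$,b}  FOLLOW[A]={$,b}  FOLLOW[B]={$,b}
[2] (stable)
  FOLLOW[S]={$,b}  FOLLOW[A]={$,b}  FOLLOW[B]={$,b}

FOLLOW(S) = ["$", "b"]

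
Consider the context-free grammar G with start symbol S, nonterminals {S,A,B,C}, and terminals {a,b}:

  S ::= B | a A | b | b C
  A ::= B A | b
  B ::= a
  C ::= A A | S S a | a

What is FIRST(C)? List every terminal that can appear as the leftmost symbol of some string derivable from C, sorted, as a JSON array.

FIRST sets, iterate to fixpoint:
round 1:
  A via A→b: +{b}
  B via B→a: +{a}
  C via C→A A: +{b}
  C via C→a: +{a}
  S via S→B: +{a}
  S via S→b: +{b}
  FIRST[S]={a,b}  FIRST[A]={b}  FIRST[B]={a}  FIRST[C]={a,b}
round 2:
  A via A→B A: +{a}
  FIRST[S]={a,b}  FIRST[A]={a,b}  FIRST[B]={a}  FIRST[C]={a,b}
round 3: (no change)
  FIRST[S]={a,b}  FIRST[A]={a,b}  FIRST[B]={a}  FIRST[C]={a,b}

FIRST(C) = ["a", "b"]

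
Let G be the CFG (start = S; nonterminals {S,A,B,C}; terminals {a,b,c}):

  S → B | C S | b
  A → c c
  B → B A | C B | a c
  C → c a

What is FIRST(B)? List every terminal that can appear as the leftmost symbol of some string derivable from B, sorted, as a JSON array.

FIRST iteration:
iter 1:
  A via A→c c: +{c}
  B via B→a c: +{a}
  C via C→c a: +{c}
  S via S→B: +{a}
  S via S→C S: +{c}
  S via S→b: +{b}
  FIRST[S]={a,b,c}  FIRST[A]={c}  FIRST[B]={a}  FIRST[C]={c}
iter 2:
  B via B→C B: +{c}
  FIRST[S]={a,b,c}  FIRST[A]={c}  FIRST[B]={a,c}  FIRST[C]={c}
iter 3: (no change)
  FIRST[S]={a,b,c}  FIRST[A]={c}  FIRST[B]={a,c}  FIRST[C]={c}

FIRST(B) = ["a", "c"]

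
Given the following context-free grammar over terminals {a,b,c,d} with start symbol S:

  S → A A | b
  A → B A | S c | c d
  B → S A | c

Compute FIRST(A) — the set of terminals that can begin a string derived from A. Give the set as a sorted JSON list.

FIRST sets, iterate to fixpoint:
round 1:
  A via A→c d: +{c}
  B via B→c: +{c}
  S via S→A A: +{c}
  S via S→b: +{b}
  FIRST(S)={b,c}  FIRST(A)={c}  FIRST(B)={c}
round 2:
  A via A→S c: +{b}
  B via B→S A: +{b}
  FIRST(S)={b,c}  FIRST(A)={b,c}  FIRST(B)={b,c}
round 3: (stable)
  FIRST(S)={b,c}  FIRST(A)={b,c}  FIRST(B)={b,c}

FIRST(A) = ["b", "c"]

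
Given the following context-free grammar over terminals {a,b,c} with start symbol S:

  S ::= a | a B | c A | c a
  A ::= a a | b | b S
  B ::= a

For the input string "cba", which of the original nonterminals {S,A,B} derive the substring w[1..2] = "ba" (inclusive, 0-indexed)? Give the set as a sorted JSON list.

Convert to CNF:
  S -> T0 B | T2 A | T2 T0 | a
  A -> T0 T0 | T1 S | b
  B -> a
  T0 -> a
  T1 -> b
  T2 -> c

CYK table (by increasing span), restricted to cells inside w[1..2]:
  [1..1]={A,T1}  "b"  orig:{A}
  [2..2]={B,S,T0}  "a"  orig:{B,S}
  [1..2]={A}  "ba"

Original NTs in T[1,2] deriving "ba": ["A"]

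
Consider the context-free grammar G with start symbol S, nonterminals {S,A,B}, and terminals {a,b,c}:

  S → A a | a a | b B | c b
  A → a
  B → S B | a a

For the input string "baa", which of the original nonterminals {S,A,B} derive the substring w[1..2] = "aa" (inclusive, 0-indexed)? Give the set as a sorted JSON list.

Convert to CNF:
  S -> A T0 | T0 T0 | T1 B | T2 T1
  A -> a
  B -> S B | T0 T0
  T0 -> a
  T1 -> b
  T2 -> c

CYK fill (cells [i..j] with 1 ≤ i ≤ j ≤ 2 only):
  cell(1,1) a: {A,T0}  orig:{A}
  cell(2,2) a: {A,T0}  orig:{A}
  cell(1,2) aa: {B,S}

Original NTs in T[1,2] deriving "aa": ["B", "S"]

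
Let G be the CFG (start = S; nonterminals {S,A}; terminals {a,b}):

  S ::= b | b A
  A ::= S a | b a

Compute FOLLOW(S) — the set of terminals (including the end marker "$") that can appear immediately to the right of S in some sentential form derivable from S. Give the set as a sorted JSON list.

FIRST iteration:
[1]
  A via A→b a: +{b}
  S via S→b: +{b}
  FIRST(S)={b}  FIRST(A)={b}
[2] (no change)
  FIRST(S)={b}  FIRST(A)={b}

Compute FOLLOW by fixpoint:
initialize: $ ∈ FOLLOW(S)
[1]
  A→S a: FOLLOW(S) ⊇ FIRST(a) = {a}; new: +{a}
  S→b A: FOLLOW(A) ⊇ FOLLOW(S) ⊇ {$,a}; new: +{$,a}
  FOLLOW[S]={$,a}  FOLLOW[A]={$,a}
[2] (no change)
  FOLLOW[S]={$,a}  FOLLOW[A]={$,a}

FOLLOW(S) = ["$", "a"]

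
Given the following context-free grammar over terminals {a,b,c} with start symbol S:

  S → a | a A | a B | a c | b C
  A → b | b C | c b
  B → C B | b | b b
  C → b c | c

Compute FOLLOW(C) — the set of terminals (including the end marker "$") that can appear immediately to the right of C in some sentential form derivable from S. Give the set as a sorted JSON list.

FIRST sets, iterate to fixpoint:
round 1:
  A via A→b: +{b}
  A via A→c b: +{c}
  B via B→b: +{b}
  C via C→b c: +{b}
  C via C→c: +{c}
  S via S→a: +{a}
  S via S→b C: +{b}
  FIRST(S)={a,b}  FIRST(A)={b,c}  FIRST(B)={b}  FIRST(C)={b,c}
round 2:
  B via B→C B: +{c}
  FIRST(S)={a,b}  FIRST(A)={b,c}  FIRST(B)={b,c}  FIRST(C)={b,c}
round 3: (stable)
  FIRST(S)={a,b}  FIRST(A)={b,c}  FIRST(B)={b,c}  FIRST(C)={b,c}

FOLLOW iteration:
initialize: $ ∈ FOLLOW(S)
iter 1:
  B→C B: FOLLOW(C) ⊇ FIRST(B) = {b,c}; new: +{b,c}
  S→a A: FOLLOW(A) ⊇ FOLLOW(S) ⊇ {$}; new: +{$}
  S→a B: FOLLOW(B) ⊇ FOLLOW(S) ⊇ {$}; new: +{$}
  S→b C: FOLLOW(C) ⊇ FOLLOW(S) ⊇ {$}; new: +{$}
  FOLLOW(S)={$}  FOLLOW(A)={$}  FOLLOW(B)={$}  FOLLOW(C)={$,b,c}
iter 2: done
  FOLLOW(S)={$}  FOLLOW(A)={$}  FOLLOW(B)={$}  FOLLOW(C)={$,b,c}

FOLLOW(C) = ["$", "b", "c"]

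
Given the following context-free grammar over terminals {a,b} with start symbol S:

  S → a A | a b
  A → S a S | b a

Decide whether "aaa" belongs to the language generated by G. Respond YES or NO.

Convert to CNF:
  S -> T0 A | T0 T1
  A -> S X2 | T1 T0
  T0 -> a
  T1 -> b
  X2 -> T0 S

CYK table (by increasing span):
  cell(0,0) a: {T0}  orig:{}
  cell(1,1) a: {T0}  orig:{}
  cell(2,2) a: {T0}  orig:{}
  cell(0,1) aa: ∅
  cell(1,2) aa: ∅
  cell(0,2) aaa: ∅

S ∉ T[0,2] ⇒ NO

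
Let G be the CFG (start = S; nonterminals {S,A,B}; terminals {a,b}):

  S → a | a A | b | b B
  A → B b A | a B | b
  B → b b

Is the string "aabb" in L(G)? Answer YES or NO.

CNF form of G:
  S -> T0 B | T1 A | a | b
  A -> B X2 | T1 B | b
  B -> T0 T0
  T0 -> b
  T1 -> a
  X2 -> T0 A

CYK table (by increasing span):
  [0..0]={S,T1}  "a"  orig:{S}
  [1..1]={S,T1}  "a"  orig:{S}
  [2..2]={A,S,T0}  "b"  orig:{A,S}
  [3..3]={A,S,T0}  "b"  orig:{A,S}
  [0..1]=∅  "aa"
  [1..2]={S}  "ab"
  [2..3]={B,X2}  "bb"  orig:{B}
  [0..2]=∅  "aab"
  [1..3]={A}  "abb"
  [0..3]={S}  "aabb"

S ∈ T[0,3] ⇒ YES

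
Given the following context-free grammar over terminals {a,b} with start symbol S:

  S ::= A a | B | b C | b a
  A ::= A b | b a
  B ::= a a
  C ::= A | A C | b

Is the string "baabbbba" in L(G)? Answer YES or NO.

CNF form of G:
  S -> A T1 | T0 C | T0 T1 | T1 T1
  A -> A T0 | T0 T1
  B -> T1 T1
  C -> A C | A T0 | T0 T1 | b
  T0 -> b
  T1 -> a

CYK table (by increasing span):
  T[0,0] 'b' = {C,T0}  orig:{C}
  T[1,1] 'a' = {T1}  orig:{}
  T[2,2] 'a' = {T1}  orig:{}
  T[3,3] 'b' = {C,T0}  orig:{C}
  T[4,4] 'b' = {C,T0}  orig:{C}
  T[5,5] 'b' = {C,T0}  orig:{C}
  T[6,6] 'b' = {C,T0}  orig:{C}
  T[7,7] 'a' = {T1}  orig:{}
  T[0,1] 'ba' = {A,C,S}
  T[1,2] 'aa' = {B,S}
  T[2,3] 'ab' = ∅
  T[3,4] 'bb' = {S}
  T[4,5] 'bb' = {S}
  T[5,6] 'bb' = {S}
  T[6,7] 'ba' = {A,C,S}
  T[0,2] 'baa' = {S}
  T[1,3] 'aab' = ∅
  T[2,4] 'abb' = ∅
  T[3,5] 'bbb' = ∅
  T[4,6] 'bbb' = ∅
  T[5,7] 'bba' = {S}
  T[0,3] 'baab' = ∅
  T[1,4] 'aabb' = ∅
  T[2,5] 'abbb' = ∅
  T[3,6] 'bbbb' = ∅
  T[4,7] 'bbba' = ∅
  T[0,4] 'baabb' = ∅
  T[1,5] 'aabbb' = ∅
  T[2,6] 'abbbb' = ∅
  T[3,7] 'bbbba' = ∅
  T[0,5] 'baabbb' = ∅
  T[1,6] 'aabbbb' = ∅
  T[2,7] 'abbbba' = ∅
  T[0,6] 'baabbbb' = ∅
  T[1,7] 'aabbbba' = ∅
  T[0,7] 'baabbbba' = ∅

S ∉ T[0,7] ⇒ NO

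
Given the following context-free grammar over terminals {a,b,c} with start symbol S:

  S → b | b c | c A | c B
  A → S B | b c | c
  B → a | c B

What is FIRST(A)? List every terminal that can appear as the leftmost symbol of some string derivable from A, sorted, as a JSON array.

FIRST sets, iterate to fixpoint:
iter 1:
  A via A→b c: +{b}
  A via A→c: +{c}
  B via B→a: +{a}
  B via B→c B: +{c}
  S via S→b: +{b}
  S via S→c A: +{c}
  FIRST(S)={b,c}  FIRST(A)={b,c}  FIRST(B)={a,c}
iter 2: (stable)
  FIRST(S)={b,c}  FIRST(A)={b,c}  FIRST(B)={a,c}

FIRST(A) = ["b", "c"]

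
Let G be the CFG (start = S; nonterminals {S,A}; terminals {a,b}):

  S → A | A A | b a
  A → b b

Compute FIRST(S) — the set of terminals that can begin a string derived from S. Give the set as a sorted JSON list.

FIRST iteration:
[1]
  A via A→b b: +{b}
  S via S→A: +{b}
  S: {b}  A: {b}
[2] (no change)
  S: {b}  A: {b}

FIRST(S) = ["b"]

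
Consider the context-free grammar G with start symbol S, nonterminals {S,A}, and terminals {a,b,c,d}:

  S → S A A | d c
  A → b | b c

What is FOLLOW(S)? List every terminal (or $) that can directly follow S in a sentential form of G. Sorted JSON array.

Compute FIRST by fixpoint:
[1]
  A via A→b: +{b}
  S via S→d c: +{d}
  FIRST[S]={d}  FIRST[A]={b}
[2] (no change)
  FIRST[S]={d}  FIRST[A]={b}

FOLLOW iteration:
initialize: $ ∈ FOLLOW(S)
[1]
  S→S A A: FOLLOW(S) ⊇ FIRST(A) = {b}; new: +{b}
  S→S A A: FOLLOW(A) ⊇ FIRST(A) = {b}; new: +{b}
  S→S A A: FOLLOW(A) ⊇ FOLLOW(S) ⊇ {$,b}; new: +{$}
  FOLLOW(S)={$,b}  FOLLOW(A)={$,b}
[2] (no change)
  FOLLOW(S)={$,b}  FOLLOW(A)={$,b}

FOLLOW(S) = ["$", "b"]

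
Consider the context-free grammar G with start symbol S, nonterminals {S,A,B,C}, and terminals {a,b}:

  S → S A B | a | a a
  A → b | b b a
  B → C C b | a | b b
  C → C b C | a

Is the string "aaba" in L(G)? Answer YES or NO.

CNF form of G:
  S -> S X5 | T1 T1 | a
  A -> T0 X2 | b
  B -> C X3 | T0 T0 | a
  C -> C X4 | a
  T0 -> b
  T1 -> a
  X2 -> T0 T1
  X3 -> C T0
  X4 -> T0 C
  X5 -> A B

CYK fill:
  cell(0,0) a: {B,C,S,T1}  orig:{B,C,S}
  cell(1,1) a: {B,C,S,T1}  orig:{B,C,S}
  cell(2,2) b: {A,T0}  orig:{A}
  cell(3,3) a: {B,C,S,T1}  orig:{B,C,S}
  cell(0,1) aa: {S}
  cell(1,2) ab: {X3}  orig:{}
  cell(2,3) ba: {X2,X4,X5}  orig:{}
  cell(0,2) aab: {B}
  cell(1,3) aba: {C,S}
  cell(0,3) aaba: {S}

S ∈ T[0,3] ⇒ YES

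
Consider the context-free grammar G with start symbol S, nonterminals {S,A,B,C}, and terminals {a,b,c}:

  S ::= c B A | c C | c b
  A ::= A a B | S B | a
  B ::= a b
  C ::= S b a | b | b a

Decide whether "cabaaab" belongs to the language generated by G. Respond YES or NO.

CNF form of G:
  S -> T2 C | T2 T1 | T2 X5
  A -> A X3 | S B | a
  B -> T0 T1
  C -> S X4 | T1 T0 | b
  T0 -> a
  T1 -> b
  T2 -> c
  X3 -> T0 B
  X4 -> T1 T0
  X5 -> B A

Fill CYK table bottom-up:
  [0..0]={T2}  "c"  orig:{}
  [1..1]={A,T0}  "a"  orig:{A}
  [2..2]={C,T1}  "b"  orig:{C}
  [3..3]={A,T0}  "a"  orig:{A}
  [4..4]={A,T0}  "a"  orig:{A}
  [5..5]={A,T0}  "a"  orig:{A}
  [6..6]={C,T1}  "b"  orig:{C}
  [0..1]=∅  "ca"
  [1..2]={B}  "ab"
  [2..3]={C,X4}  "ba"  orig:{C}
  [3..4]=∅  "aa"
  [4..5]=∅  "aa"
  [5..6]={B}  "ab"
  [0..2]=∅  "cab"
  [1..3]={X5}  "aba"  orig:{}
  [2..4]=∅  "baa"
  [3..5]=∅  "aaa"
  [4..6]={X3}  "aab"  orig:{}
  [0..3]={S}  "caba"
  [1..4]=∅  "abaa"
  [2..5]=∅  "baaa"
  [3..6]={A}  "aaab"
  [0..4]=∅  "cabaa"
  [1..5]=∅  "abaaa"
  [2..6]=∅  "baaab"
  [0..5]=∅  "cabaaa"
  [1..6]={X5}  "abaaab"  orig:{}
  [0..6]={S}  "cabaaab"

S ∈ T[0,6] ⇒ YES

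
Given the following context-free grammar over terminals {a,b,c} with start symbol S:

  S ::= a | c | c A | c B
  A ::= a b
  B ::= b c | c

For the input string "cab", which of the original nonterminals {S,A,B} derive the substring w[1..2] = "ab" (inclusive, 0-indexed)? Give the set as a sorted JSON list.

CNF form of G:
  S -> T2 A | T2 B | a | c
  A -> T0 T1
  B -> T1 T2 | c
  T0 -> a
  T1 -> b
  T2 -> c

Fill CYK table bottom-up, restricted to cells inside w[1..2]:
  T[1,1] 'a' = {S,T0}  orig:{S}
  T[2,2] 'b' = {T1}  orig:{}
  T[1,2] 'ab' = {A}

Original NTs in T[1,2] deriving "ab": ["A"]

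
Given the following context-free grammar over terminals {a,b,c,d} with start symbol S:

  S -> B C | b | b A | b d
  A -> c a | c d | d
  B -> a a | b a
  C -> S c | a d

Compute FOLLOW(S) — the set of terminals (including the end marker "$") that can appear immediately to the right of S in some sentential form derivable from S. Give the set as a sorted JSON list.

FIRST sets, iterate to fixpoint:
iter 1:
  A via A→c a: +{c}
  A via A→d: +{d}
  B via B→a a: +{a}
  B via B→b a: +{b}
  C via C→a d: +{a}
  S via S→B C: +{a,b}
  S: {a,b}  A: {c,d}  B: {a,b}  C: {a}
iter 2:
  C via C→S c: +{b}
  S: {a,b}  A: {c,d}  B: {a,b}  C: {a,b}
iter 3: (stable)
  S: {a,b}  A: {c,d}  B: {a,b}  C: {a,b}

Compute FOLLOW by fixpoint:
initialize: $ ∈ FOLLOW(S)
iter 1:
  C→S c: FOLLOW(S) ⊇ FIRST(c) = {c}; new: +{c}
  S→B C: FOLLOW(B) ⊇ FIRST(C) = {a,b}; new: +{a,b}
  S→B C: FOLLOW(C) ⊇ FOLLOW(S) ⊇ {$,c}; new: +{$,c}
  S→b A: FOLLOW(A) ⊇ FOLLOW(S) ⊇ {$,c}; new: +{$,c}
  FOLLOW(S)={$,c}  FOLLOW(A)={$,c}  FOLLOW(B)={a,b}  FOLLOW(C)={$,c}
iter 2: — fixpoint
  FOLLOW(S)={$,c}  FOLLOW(A)={$,c}  FOLLOW(B)={a,b}  FOLLOW(C)={$,c}

FOLLOW(S) = ["$", "c"]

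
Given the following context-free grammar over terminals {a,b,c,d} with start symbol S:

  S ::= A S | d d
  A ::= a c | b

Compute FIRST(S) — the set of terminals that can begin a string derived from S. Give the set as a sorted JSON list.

Compute FIRST by fixpoint:
[1]
  A via A→a c: +{a}
  A via A→b: +{b}
  S via S→A S: +{a,b}
  S via S→d d: +{d}
  FIRST[S]={a,b,d}  FIRST[A]={a,b}
[2] — fixpoint
  FIRST[S]={a,b,d}  FIRST[A]={a,b}

FIRST(S) = ["a", "b", "d"]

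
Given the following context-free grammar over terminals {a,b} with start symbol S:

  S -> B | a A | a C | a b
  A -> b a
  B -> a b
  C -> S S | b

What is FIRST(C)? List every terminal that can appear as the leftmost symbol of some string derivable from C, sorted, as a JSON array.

FIRST sets, iterate to fixpoint:
pass 1:
  A via A→b a: +{b}
  B via B→a b: +{a}
  C via C→b: +{b}
  S via S→B: +{a}
  S: {a}  A: {b}  B: {a}  C: {b}
pass 2:
  C via C→S S: +{a}
  S: {a}  A: {b}  B: {a}  C: {a,b}
pass 3: (no change)
  S: {a}  A: {b}  B: {a}  C: {a,b}

FIRST(C) = ["a", "b"]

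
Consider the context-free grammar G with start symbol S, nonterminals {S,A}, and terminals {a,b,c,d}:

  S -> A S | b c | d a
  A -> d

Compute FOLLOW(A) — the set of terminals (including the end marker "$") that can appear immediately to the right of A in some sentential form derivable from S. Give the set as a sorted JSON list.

FIRST sets, iterate to fixpoint:
round 1:
  A via A→d: +{d}
  S via S→A S: +{d}
  S via S→b c: +{b}
  FIRST[S]={b,d}  FIRST[A]={d}
round 2: done
  FIRST[S]={b,d}  FIRST[A]={d}

FOLLOW sets:
initialize: $ ∈ FOLLOW(S)
round 1:
  S→A S: FOLLOW(A) ⊇ FIRST(S) = {b,d}; new: +{b,d}
  S: {$}  A: {b,d}
round 2: — fixpoint
  S: {$}  A: {b,d}

FOLLOW(A) = ["b", "d"]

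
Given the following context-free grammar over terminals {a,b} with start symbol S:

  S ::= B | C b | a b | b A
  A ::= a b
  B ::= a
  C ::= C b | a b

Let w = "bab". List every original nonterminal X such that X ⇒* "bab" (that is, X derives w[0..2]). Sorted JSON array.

CNF form of G:
  S -> C T1 | T0 T1 | T1 A | a
  A -> T0 T1
  B -> a
  C -> C T1 | T0 T1
  T0 -> a
  T1 -> b

CYK table (by increasing span), restricted to cells inside w[0..2]:
  [0..0]={T1}  "b"  orig:{}
  [1..1]={B,S,T0}  "a"  orig:{B,S}
  [2..2]={T1}  "b"  orig:{}
  [0..1]=∅  "ba"
  [1..2]={A,C,S}  "ab"
  [0..2]={S}  "bab"

Original NTs in T[0,2] deriving "bab": ["S"]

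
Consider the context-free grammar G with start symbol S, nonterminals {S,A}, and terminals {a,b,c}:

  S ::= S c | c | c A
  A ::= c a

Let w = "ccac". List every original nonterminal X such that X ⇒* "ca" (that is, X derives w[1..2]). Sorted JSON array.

Convert to CNF:
  S -> S T0 | T0 A | c
  A -> T0 T1
  T0 -> c
  T1 -> a

CYK fill — only the sub-triangle for w[1..2]:
  cell(1,1) c: {S,T0}  orig:{S}
  cell(2,2) a: {T1}  orig:{}
  cell(1,2) ca: {A}

Original NTs in T[1,2] deriving "ca": ["A"]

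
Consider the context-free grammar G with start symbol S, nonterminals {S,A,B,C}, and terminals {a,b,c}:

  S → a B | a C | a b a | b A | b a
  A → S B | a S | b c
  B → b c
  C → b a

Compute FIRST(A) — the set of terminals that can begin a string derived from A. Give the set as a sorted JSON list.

FIRST sets, iterate to fixpoint:
pass 1:
  A via A→a S: +{a}
  A via A→b c: +{b}
  B via B→b c: +{b}
  C via C→b a: +{b}
  S via S→a B: +{a}
  S via S→b A: +{b}
  FIRST[S]={a,b}  FIRST[A]={a,b}  FIRST[B]={b}  FIRST[C]={b}
pass 2: (stable)
  FIRST[S]={a,b}  FIRST[A]={a,b}  FIRST[B]={b}  FIRST[C]={b}

FIRST(A) = ["a", "b"]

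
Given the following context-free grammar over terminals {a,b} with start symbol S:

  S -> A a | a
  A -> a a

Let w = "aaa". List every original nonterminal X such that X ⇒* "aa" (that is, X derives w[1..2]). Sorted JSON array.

Convert to CNF:
  S -> A T0 | a
  A -> T0 T0
  T0 -> a

CYK fill (cells [i..j] with 1 ≤ i ≤ j ≤ 2 only):
  cell(1,1) a: {S,T0}  orig:{S}
  cell(2,2) a: {S,T0}  orig:{S}
  cell(1,2) aa: {A}

Original NTs in T[1,2] deriving "aa": ["A"]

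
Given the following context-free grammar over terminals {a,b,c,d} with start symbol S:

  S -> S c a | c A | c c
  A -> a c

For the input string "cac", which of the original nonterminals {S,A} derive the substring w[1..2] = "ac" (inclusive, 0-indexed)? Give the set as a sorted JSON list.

Convert to CNF:
  S -> S X2 | T1 A | T1 T1
  A -> T0 T1
  T0 -> a
  T1 -> c
  X2 -> T1 T0

CYK fill (cells [i..j] with 1 ≤ i ≤ j ≤ 2 only):
  cell(1,1) a: {T0}  orig:{}
  cell(2,2) c: {T1}  orig:{}
  cell(1,2) ac: {A}

Original NTs in T[1,2] deriving "ac": ["A"]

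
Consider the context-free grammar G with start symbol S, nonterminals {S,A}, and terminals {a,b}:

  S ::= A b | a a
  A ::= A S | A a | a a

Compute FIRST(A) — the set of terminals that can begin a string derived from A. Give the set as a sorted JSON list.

Compute FIRST by fixpoint:
[1]
  A via A→a a: +{a}
  S via S→A b: +{a}
  S: {a}  A: {a}
[2] — fixpoint
  S: {a}  A: {a}

FIRST(A) = ["a"]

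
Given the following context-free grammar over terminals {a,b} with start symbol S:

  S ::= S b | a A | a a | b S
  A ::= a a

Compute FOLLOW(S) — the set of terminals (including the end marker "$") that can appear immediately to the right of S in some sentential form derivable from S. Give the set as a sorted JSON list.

FIRST sets, iterate to fixpoint:
pass 1:
  A via A→a a: +{a}
  S via S→a A: +{a}
  S via S→b S: +{b}
  FIRST(S)={a,b}  FIRST(A)={a}
pass 2: — fixpoint
  FIRST(S)={a,b}  FIRST(A)={a}

FOLLOW sets:
initialize: $ ∈ FOLLOW(S)
iter 1:
  S→S b: FOLLOW(S) ⊇ FIRST(b) = {b}; new: +{b}
  S→a A: FOLLOW(A) ⊇ FOLLOW(S) ⊇ {$,b}; new: +{$,b}
  S: {$,b}  A: {$,b}
iter 2: (stable)
  S: {$,b}  A: {$,b}

FOLLOW(S) = ["$", "b"]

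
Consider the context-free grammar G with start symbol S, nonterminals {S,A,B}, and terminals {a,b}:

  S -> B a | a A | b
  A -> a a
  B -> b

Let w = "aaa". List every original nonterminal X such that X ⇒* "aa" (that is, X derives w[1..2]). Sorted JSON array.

CNF form of G:
  S -> B T0 | T0 A | b
  A -> T0 T0
  B -> b
  T0 -> a

Fill CYK table bottom-up — only the sub-triangle for w[1..2]:
  T[1,1] 'a' = {T0}  orig:{}
  T[2,2] 'a' = {T0}  orig:{}
  T[1,2] 'aa' = {A}

Original NTs in T[1,2] deriving "aa": ["A"]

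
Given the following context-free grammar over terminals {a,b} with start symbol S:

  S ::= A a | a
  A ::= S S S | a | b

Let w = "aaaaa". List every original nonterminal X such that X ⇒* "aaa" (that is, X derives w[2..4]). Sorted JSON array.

CNF form of G:
  S -> A T0 | a
  A -> S X1 | a | b
  T0 -> a
  X1 -> S S

CYK table (by increasing span), restricted to cells inside w[2..4]:
  [2..2]={A,S,T0}  "a"  orig:{A,S}
  [3..3]={A,S,T0}  "a"  orig:{A,S}
  [4..4]={A,S,T0}  "a"  orig:{A,S}
  [2..3]={S,X1}  "aa"  orig:{S}
  [3..4]={S,X1}  "aa"  orig:{S}
  [2..4]={A,X1}  "aaa"  orig:{A}

Original NTs in T[2,4] deriving "aaa": ["A"]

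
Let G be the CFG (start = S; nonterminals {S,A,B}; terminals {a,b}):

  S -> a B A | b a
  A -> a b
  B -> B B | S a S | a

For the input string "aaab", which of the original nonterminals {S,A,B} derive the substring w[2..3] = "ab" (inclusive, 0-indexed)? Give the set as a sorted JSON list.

Convert to CNF:
  S -> T0 X3 | T1 T0
  A -> T0 T1
  B -> B B | S X2 | a
  T0 -> a
  T1 -> b
  X2 -> T0 S
  X3 -> B A

Fill CYK table bottom-up — only the sub-triangle for w[2..3]:
  cell(2,2) a: {B,T0}  orig:{B}
  cell(3,3) b: {T1}  orig:{}
  cell(2,3) ab: {A}

Original NTs in T[2,3] deriving "ab": ["A"]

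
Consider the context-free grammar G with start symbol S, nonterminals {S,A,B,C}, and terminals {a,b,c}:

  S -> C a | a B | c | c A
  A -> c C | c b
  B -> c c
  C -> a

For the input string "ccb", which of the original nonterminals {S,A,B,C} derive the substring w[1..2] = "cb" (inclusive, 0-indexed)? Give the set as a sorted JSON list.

CNF form of G:
  S -> C T2 | T0 A | T2 B | c
  A -> T0 C | T0 T1
  B -> T0 T0
  C -> a
  T0 -> c
  T1 -> b
  T2 -> a

CYK fill (cells [i..j] with 1 ≤ i ≤ j ≤ 2 only):
  [1..1]={S,T0}  "c"  orig:{S}
  [2..2]={T1}  "b"  orig:{}
  [1..2]={A}  "cb"

Original NTs in T[1,2] deriving "cb": ["A"]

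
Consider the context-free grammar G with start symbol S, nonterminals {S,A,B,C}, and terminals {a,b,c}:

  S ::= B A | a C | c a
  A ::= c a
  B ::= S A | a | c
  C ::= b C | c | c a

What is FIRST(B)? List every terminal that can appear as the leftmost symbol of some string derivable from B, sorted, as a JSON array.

Compute FIRST by fixpoint:
[1]
  A via A→c a: +{c}
  B via B→a: +{a}
  B via B→c: +{c}
  C via C→b C: +{b}
  C via C→c: +{c}
  S via S→B A: +{a,c}
  FIRST(S)={a,c}  FIRST(A)={c}  FIRST(B)={a,c}  FIRST(C)={b,c}
[2] done
  FIRST(S)={a,c}  FIRST(A)={c}  FIRST(B)={a,c}  FIRST(C)={b,c}

FIRST(B) = ["a", "c"]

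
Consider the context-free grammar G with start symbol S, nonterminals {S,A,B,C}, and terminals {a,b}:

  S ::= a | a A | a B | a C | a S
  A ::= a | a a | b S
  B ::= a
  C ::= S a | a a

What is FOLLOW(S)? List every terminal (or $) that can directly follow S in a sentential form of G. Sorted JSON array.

FIRST iteration:
pass 1:
  A via A→a: +{a}
  A via A→b S: +{b}
  B via B→a: +{a}
  C via C→a a: +{a}
  S via S→a: +{a}
  S: {a}  A: {a,b}  B: {a}  C: {a}
pass 2: (no change)
  S: {a}  A: {a,b}  B: {a}  C: {a}

FOLLOW iteration:
seed FOLLOW(S) with $
round 1:
  C→S a: FOLLOW(S) ⊇ FIRST(a) = {a}; new: +{a}
  S→a A: FOLLOW(A) ⊇ FOLLOW(S) ⊇ {$,a}; new: +{$,a}
  S→a B: FOLLOW(B) ⊇ FOLLOW(S) ⊇ {$,a}; new: +{$,a}
  S→a C: FOLLOW(C) ⊇ FOLLOW(S) ⊇ {$,a}; new: +{$,a}
  FOLLOW[S]={$,a}  FOLLOW[A]={$,a}  FOLLOW[B]={$,a}  FOLLOW[C]={$,a}
round 2: (stable)
  FOLLOW[S]={$,a}  FOLLOW[A]={$,a}  FOLLOW[B]={$,a}  FOLLOW[C]={$,a}

FOLLOW(S) = ["$", "a"]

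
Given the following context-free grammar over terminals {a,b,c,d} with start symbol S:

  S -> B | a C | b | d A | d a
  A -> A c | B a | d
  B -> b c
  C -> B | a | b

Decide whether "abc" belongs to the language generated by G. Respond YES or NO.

CNF form of G:
  S -> T1 C | T2 T0 | T3 A | T3 T1 | b
  A -> A T0 | B T1 | d
  B -> T2 T0
  C -> T2 T0 | a | b
  T0 -> c
  T1 -> a
  T2 -> b
  T3 -> d

CYK fill:
  T[0,0] 'a' = {C,T1}  orig:{C}
  T[1,1] 'b' = {C,S,T2}  orig:{C,S}
  T[2,2] 'c' = {T0}  orig:{}
  T[0,1] 'ab' = {S}
  T[1,2] 'bc' = {B,C,S}
  T[0,2] 'abc' = {S}

S ∈ T[0,2] ⇒ YES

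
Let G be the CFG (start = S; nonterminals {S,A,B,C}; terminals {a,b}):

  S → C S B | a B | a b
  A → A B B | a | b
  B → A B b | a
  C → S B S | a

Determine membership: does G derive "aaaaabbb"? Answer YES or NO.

CNF form of G:
  S -> C X5 | T1 B | T1 T0
  A -> A X2 | a | b
  B -> A X3 | a
  C -> S X4 | a
  T0 -> b
  T1 -> a
  X2 -> B B
  X3 -> B T0
  X4 -> B S
  X5 -> S B

Fill CYK table bottom-up:
  T[0,0] 'a' = {A,B,C,T1}  orig:{A,B,C}
  T[1,1] 'a' = {A,B,C,T1}  orig:{A,B,C}
  T[2,2] 'a' = {A,B,C,T1}  orig:{A,B,C}
  T[3,3] 'a' = {A,B,C,T1}  orig:{A,B,C}
  T[4,4] 'a' = {A,B,C,T1}  orig:{A,B,C}
  T[5,5] 'b' = {A,T0}  orig:{A}
  T[6,6] 'b' = {A,T0}  orig:{A}
  T[7,7] 'b' = {A,T0}  orig:{A}
  T[0,1] 'aa' = {S,X2}  orig:{S}
  T[1,2] 'aa' = {S,X2}  orig:{S}
  T[2,3] 'aa' = {S,X2}  orig:{S}
  T[3,4] 'aa' = {S,X2}  orig:{S}
  T[4,5] 'ab' = {S,X3}  orig:{S}
  T[5,6] 'bb' = ∅
  T[6,7] 'bb' = ∅
  T[0,2] 'aaa' = {A,X4,X5}  orig:{A}
  T[1,3] 'aaa' = {A,X4,X5}  orig:{A}
  T[2,4] 'aaa' = {A,X4,X5}  orig:{A}
  T[3,5] 'aab' = {B,X4}  orig:{B}
  T[4,6] 'abb' = ∅
  T[5,7] 'bbb' = ∅
  T[0,3] 'aaaa' = {S}
  T[1,4] 'aaaa' = {S}
  T[2,5] 'aaab' = {S,X2}  orig:{S}
  T[3,6] 'aabb' = {X3}  orig:{}
  T[4,7] 'abbb' = ∅
  T[0,4] 'aaaaa' = {A,C,X4,X5}  orig:{A,C}
  T[1,5] 'aaaab' = {A,B,C,X4,X5}  orig:{A,B,C}
  T[2,6] 'aaabb' = {B}
  T[3,7] 'aabbb' = ∅
  T[0,5] 'aaaaab' = {S,X2}  orig:{S}
  T[1,6] 'aaaabb' = {S,X2,X3}  orig:{S}
  T[2,7] 'aaabbb' = {X3}  orig:{}
  T[0,6] 'aaaaabb' = {A,B,X4,X5}  orig:{A,B}
  T[1,7] 'aaaabbb' = {B}
  T[0,7] 'aaaaabbb' = {S,X2,X3}  orig:{S}

S ∈ T[0,7] ⇒ YES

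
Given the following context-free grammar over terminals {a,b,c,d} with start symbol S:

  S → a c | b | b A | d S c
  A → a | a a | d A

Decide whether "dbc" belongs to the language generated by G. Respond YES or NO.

Convert to CNF:
  S -> T0 T2 | T1 X4 | T3 A | b
  A -> T0 T0 | T1 A | a
  T0 -> a
  T1 -> d
  T2 -> c
  T3 -> b
  X4 -> S T2

CYK fill:
  T[0,0] 'd' = {T1}  orig:{}
  T[1,1] 'b' = {S,T3}  orig:{S}
  T[2,2] 'c' = {T2}  orig:{}
  T[0,1] 'db' = ∅
  T[1,2] 'bc' = {X4}  orig:{}
  T[0,2] 'dbc' = {S}

S ∈ T[0,2] ⇒ YES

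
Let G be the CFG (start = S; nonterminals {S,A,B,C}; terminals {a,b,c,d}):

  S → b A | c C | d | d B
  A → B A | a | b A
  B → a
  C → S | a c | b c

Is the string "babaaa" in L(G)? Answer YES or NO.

CNF form of G:
  S -> T0 A | T2 C | T3 B | d
  A -> B A | T0 A | a
  B -> a
  C -> T0 A | T0 T2 | T1 T2 | T2 C | T3 B | d
  T0 -> b
  T1 -> a
  T2 -> c
  T3 -> d

Fill CYK table bottom-up:
  [0..0]={T0}  "b"  orig:{}
  [1..1]={A,B,T1}  "a"  orig:{A,B}
  [2..2]={T0}  "b"  orig:{}
  [3..3]={A,B,T1}  "a"  orig:{A,B}
  [4..4]={A,B,T1}  "a"  orig:{A,B}
  [5..5]={A,B,T1}  "a"  orig:{A,B}
  [0..1]={A,C,S}  "ba"
  [1..2]=∅  "ab"
  [2..3]={A,C,S}  "ba"
  [3..4]={A}  "aa"
  [4..5]={A}  "aa"
  [0..2]=∅  "bab"
  [1..3]={A}  "aba"
  [2..4]={A,C,S}  "baa"
  [3..5]={A}  "aaa"
  [0..3]={A,C,S}  "baba"
  [1..4]={A}  "abaa"
  [2..5]={A,C,S}  "baaa"
  [0..4]={A,C,S}  "babaa"
  [1..5]={A}  "abaaa"
  [0..5]={A,C,S}  "babaaa"

S ∈ T[0,5] ⇒ YES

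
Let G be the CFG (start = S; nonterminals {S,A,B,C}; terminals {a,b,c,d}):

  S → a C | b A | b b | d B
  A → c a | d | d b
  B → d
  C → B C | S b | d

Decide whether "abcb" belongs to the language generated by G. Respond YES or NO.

Convert to CNF:
  S -> T1 C | T2 B | T3 A | T3 T3
  A -> T0 T1 | T2 T3 | d
  B -> d
  C -> B C | S T3 | d
  T0 -> c
  T1 -> a
  T2 -> d
  T3 -> b

CYK table (by increasing span):
  cell(0,0) a: {T1}  orig:{}
  cell(1,1) b: {T3}  orig:{}
  cell(2,2) c: {T0}  orig:{}
  cell(3,3) b: {T3}  orig:{}
  cell(0,1) ab: ∅
  cell(1,2) bc: ∅
  cell(2,3) cb: ∅
  cell(0,2) abc: ∅
  cell(1,3) bcb: ∅
  cell(0,3) abcb: ∅

S ∉ T[0,3] ⇒ NO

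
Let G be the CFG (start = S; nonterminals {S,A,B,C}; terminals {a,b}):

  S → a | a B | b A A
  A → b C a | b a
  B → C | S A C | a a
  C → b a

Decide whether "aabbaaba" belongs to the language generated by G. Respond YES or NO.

CNF form of G:
  S -> T0 X4 | T1 B | a
  A -> T0 T1 | T0 X2
  B -> S X3 | T0 T1 | T1 T1
  C -> T0 T1
  T0 -> b
  T1 -> a
  X2 -> C T1
  X3 -> A C
  X4 -> A A

Fill CYK table bottom-up:
  T[0,0] 'a' = {S,T1}  orig:{S}
  T[1,1] 'a' = {S,T1}  orig:{S}
  T[2,2] 'b' = {T0}  orig:{}
  T[3,3] 'b' = {T0}  orig:{}
  T[4,4] 'a' = {S,T1}  orig:{S}
  T[5,5] 'a' = {S,T1}  orig:{S}
  T[6,6] 'b' = {T0}  orig:{}
  T[7,7] 'a' = {S,T1}  orig:{S}
  T[0,1] 'aa' = {B}
  T[1,2] 'ab' = ∅
  T[2,3] 'bb' = ∅
  T[3,4] 'ba' = {A,B,C}
  T[4,5] 'aa' = {B}
  T[5,6] 'ab' = ∅
  T[6,7] 'ba' = {A,B,C}
  T[0,2] 'aab' = ∅
  T[1,3] 'abb' = ∅
  T[2,4] 'bba' = ∅
  T[3,5] 'baa' = {X2}  orig:{}
  T[4,6] 'aab' = ∅
  T[5,7] 'aba' = {S}
  T[0,3] 'aabb' = ∅
  T[1,4] 'abba' = ∅
  T[2,5] 'bbaa' = {A}
  T[3,6] 'baab' = ∅
  T[4,7] 'aaba' = ∅
  T[0,4] 'aabba' = ∅
  T[1,5] 'abbaa' = ∅
  T[2,6] 'bbaab' = ∅
  T[3,7] 'baaba' = ∅
  T[0,5] 'aabbaa' = ∅
  T[1,6] 'abbaab' = ∅
  T[2,7] 'bbaaba' = {X3,X4}  orig:{}
  T[0,6] 'aabbaab' = ∅
  T[1,7] 'abbaaba' = {B}
  T[0,7] 'aabbaaba' = {S}

S ∈ T[0,7] ⇒ YES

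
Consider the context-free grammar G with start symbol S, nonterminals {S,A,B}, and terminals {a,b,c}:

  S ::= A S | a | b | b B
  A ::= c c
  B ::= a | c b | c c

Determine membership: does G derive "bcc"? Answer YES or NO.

CNF form of G:
  S -> A S | T1 B | a | b
  A -> T0 T0
  B -> T0 T0 | T0 T1 | a
  T0 -> c
  T1 -> b

CYK table (by increasing span):
  [0..0]={S,T1}  "b"  orig:{S}
  [1..1]={T0}  "c"  orig:{}
  [2..2]={T0}  "c"  orig:{}
  [0..1]=∅  "bc"
  [1..2]={A,B}  "cc"
  [0..2]={S}  "bcc"

S ∈ T[0,2] ⇒ YES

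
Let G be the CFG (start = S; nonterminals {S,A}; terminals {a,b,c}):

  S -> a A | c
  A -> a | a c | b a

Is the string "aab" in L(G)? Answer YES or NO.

CNF form of G:
  S -> T0 A | c
  A -> T0 T1 | T2 T0 | a
  T0 -> a
  T1 -> c
  T2 -> b

CYK fill:
  cell(0,0) a: {A,T0}  orig:{A}
  cell(1,1) a: {A,T0}  orig:{A}
  cell(2,2) b: {T2}  orig:{}
  cell(0,1) aa: {S}
  cell(1,2) ab: ∅
  cell(0,2) aab: ∅

S ∉ T[0,2] ⇒ NO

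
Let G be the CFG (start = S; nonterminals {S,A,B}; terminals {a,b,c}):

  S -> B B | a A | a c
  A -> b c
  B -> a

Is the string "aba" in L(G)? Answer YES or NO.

CNF form of G:
  S -> B B | T2 A | T2 T1
  A -> T0 T1
  B -> a
  T0 -> b
  T1 -> c
  T2 -> a

Fill CYK table bottom-up:
  T[0,0] 'a' = {B,T2}  orig:{B}
  T[1,1] 'b' = {T0}  orig:{}
  T[2,2] 'a' = {B,T2}  orig:{B}
  T[0,1] 'ab' = ∅
  T[1,2] 'ba' = ∅
  T[0,2] 'aba' = ∅

S ∉ T[0,2] ⇒ NO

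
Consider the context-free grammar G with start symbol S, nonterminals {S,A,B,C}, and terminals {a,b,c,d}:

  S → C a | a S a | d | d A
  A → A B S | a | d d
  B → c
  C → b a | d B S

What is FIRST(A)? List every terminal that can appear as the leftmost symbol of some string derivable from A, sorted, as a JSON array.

Compute FIRST by fixpoint:
[1]
  A via A→a: +{a}
  A via A→d d: +{d}
  B via B→c: +{c}
  C via C→b a: +{b}
  C via C→d B S: +{d}
  S via S→C a: +{b,d}
  S via S→a S a: +{a}
  FIRST(S)={a,b,d}  FIRST(A)={a,d}  FIRST(B)={c}  FIRST(C)={b,d}
[2] — fixpoint
  FIRST(S)={a,b,d}  FIRST(A)={a,d}  FIRST(B)={c}  FIRST(C)={b,d}

FIRST(A) = ["a", "d"]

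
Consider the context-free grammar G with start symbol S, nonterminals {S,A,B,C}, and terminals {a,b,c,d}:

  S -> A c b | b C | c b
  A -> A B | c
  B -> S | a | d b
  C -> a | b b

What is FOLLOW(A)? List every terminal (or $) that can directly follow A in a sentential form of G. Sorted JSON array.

FIRST iteration:
iter 1:
  A via A→c: +{c}
  B via B→a: +{a}
  B via B→d b: +{d}
  C via C→a: +{a}
  C via C→b b: +{b}
  S via S→A c b: +{c}
  S via S→b C: +{b}
  FIRST[S]={b,c}  FIRST[A]={c}  FIRST[B]={a,d}  FIRST[C]={a,b}
iter 2:
  B via B→S: +{b,c}
  FIRST[S]={b,c}  FIRST[A]={c}  FIRST[B]={a,b,c,d}  FIRST[C]={a,b}
iter 3: done
  FIRST[S]={b,c}  FIRST[A]={c}  FIRST[B]={a,b,c,d}  FIRST[C]={a,b}

Compute FOLLOW by fixpoint:
initialize: $ ∈ FOLLOW(S)
pass 1:
  A→A B: FOLLOW(A) ⊇ FIRST(B) = {a,b,c,d}; new: +{a,b,c,d}
  A→A B: FOLLOW(B) ⊇ FOLLOW(A) ⊇ {a,b,c,d}; new: +{a,b,c,d}
  B→S: FOLLOW(S) ⊇ FOLLOW(B) ⊇ {a,b,c,d}; new: +{a,b,c,d}
  S→b C: FOLLOW(C) ⊇ FOLLOW(S) ⊇ {$,a,b,c,d}; new: +{$,a,b,c,d}
  S: {$,a,b,c,d}  A: {a,b,c,d}  B: {a,b,c,d}  C: {$,a,b,c,d}
pass 2: done
  S: {$,a,b,c,d}  A: {a,b,c,d}  B: {a,b,c,d}  C: {$,a,b,c,d}

FOLLOW(A) = ["a", "b", "c", "d"]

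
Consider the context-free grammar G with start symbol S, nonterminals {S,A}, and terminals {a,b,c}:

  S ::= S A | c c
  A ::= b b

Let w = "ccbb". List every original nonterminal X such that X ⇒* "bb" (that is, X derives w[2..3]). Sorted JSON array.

CNF form of G:
  S -> S A | T1 T1
  A -> T0 T0
  T0 -> b
  T1 -> c

CYK fill — only the sub-triangle for w[2..3]:
  cell(2,2) b: {T0}  orig:{}
  cell(3,3) b: {T0}  orig:{}
  cell(2,3) bb: {A}

Original NTs in T[2,3] deriving "bb": ["A"]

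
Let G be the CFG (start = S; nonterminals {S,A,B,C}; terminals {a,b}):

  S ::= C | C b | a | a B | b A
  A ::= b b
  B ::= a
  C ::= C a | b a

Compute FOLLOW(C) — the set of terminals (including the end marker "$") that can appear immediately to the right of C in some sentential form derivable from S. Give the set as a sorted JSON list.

Compute FIRST by fixpoint:
iter 1:
  A via A→b b: +{b}
  B via B→a: +{a}
  C via C→b a: +{b}
  S via S→C: +{b}
  S via S→a: +{a}
  FIRST(S)={a,b}  FIRST(A)={b}  FIRST(B)={a}  FIRST(C)={b}
iter 2: (stable)
  FIRST(S)={a,b}  FIRST(A)={b}  FIRST(B)={a}  FIRST(C)={b}

FOLLOW iteration:
FOLLOW(S) := {$}
[1]
  C→C a: FOLLOW(C) ⊇ FIRST(a) = {a}; new: +{a}
  S→C: FOLLOW(C) ⊇ FOLLOW(S) ⊇ {$}; new: +{$}
  S→C b: FOLLOW(C) ⊇ FIRST(b) = {b}; new: +{b}
  S→a B: FOLLOW(B) ⊇ FOLLOW(S) ⊇ {$}; new: +{$}
  S→b A: FOLLOW(A) ⊇ FOLLOW(S) ⊇ {$}; new: +{$}
  FOLLOW[S]={$}  FOLLOW[A]={$}  FOLLOW[B]={$}  FOLLOW[C]={$,a,b}
[2] — fixpoint
  FOLLOW[S]={$}  FOLLOW[A]={$}  FOLLOW[B]={$}  FOLLOW[C]={$,a,b}

FOLLOW(C) = ["$", "a", "b"]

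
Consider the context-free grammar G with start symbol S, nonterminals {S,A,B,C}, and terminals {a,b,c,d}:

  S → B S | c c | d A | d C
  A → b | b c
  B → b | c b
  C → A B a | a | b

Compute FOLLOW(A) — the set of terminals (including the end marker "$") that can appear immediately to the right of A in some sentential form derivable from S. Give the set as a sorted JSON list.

FIRST iteration:
pass 1:
  A via A→b: +{b}
  B via B→b: +{b}
  B via B→c b: +{c}
  C via C→A B a: +{b}
  C via C→a: +{a}
  S via S→B S: +{b,c}
  S via S→d A: +{d}
  FIRST[S]={b,c,d}  FIRST[A]={b}  FIRST[B]={b,c}  FIRST[C]={a,b}
pass 2: (stable)
  FIRST[S]={b,c,d}  FIRST[A]={b}  FIRST[B]={b,c}  FIRST[C]={a,b}

Compute FOLLOW by fixpoint:
initialize: $ ∈ FOLLOW(S)
pass 1:
  C→A B a: FOLLOW(A) ⊇ FIRST(B) = {b,c}; new: +{b,c}
  C→A B a: FOLLOW(B) ⊇ FIRST(a) = {a}; new: +{a}
  S→B S: FOLLOW(B) ⊇ FIRST(S) = {b,c,d}; new: +{b,c,d}
  S→d A: FOLLOW(A) ⊇ FOLLOW(S) ⊇ {$}; new: +{$}
  S→d C: FOLLOW(C) ⊇ FOLLOW(S) ⊇ {$}; new: +{$}
  S: {$}  A: {$,b,c}  B: {a,b,c,d}  C: {$}
pass 2: (no change)
  S: {$}  A: {$,b,c}  B: {a,b,c,d}  C: {$}

FOLLOW(A) = ["$", "b", "c"]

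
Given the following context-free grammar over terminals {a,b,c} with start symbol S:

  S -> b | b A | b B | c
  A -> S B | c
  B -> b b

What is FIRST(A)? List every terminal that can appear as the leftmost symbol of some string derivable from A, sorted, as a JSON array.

FIRST iteration:
[1]
  A via A→c: +{c}
  B via B→b b: +{b}
  S via S→b: +{b}
  S via S→c: +{c}
  FIRST[S]={b,c}  FIRST[A]={c}  FIRST[B]={b}
[2]
  A via A→S B: +{b}
  FIRST[S]={b,c}  FIRST[A]={b,c}  FIRST[B]={b}
[3] — fixpoint
  FIRST[S]={b,c}  FIRST[A]={b,c}  FIRST[B]={b}

FIRST(A) = ["b", "c"]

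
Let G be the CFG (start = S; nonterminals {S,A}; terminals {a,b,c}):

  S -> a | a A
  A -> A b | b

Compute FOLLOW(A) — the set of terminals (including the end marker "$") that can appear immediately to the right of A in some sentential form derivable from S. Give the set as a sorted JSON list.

Compute FIRST by fixpoint:
pass 1:
  A via A→b: +{b}
  S via S→a: +{a}
  S: {a}  A: {b}
pass 2: — fixpoint
  S: {a}  A: {b}

FOLLOW sets:
initialize: $ ∈ FOLLOW(S)
pass 1:
  A→A b: FOLLOW(A) ⊇ FIRST(b) = {b}; new: +{b}
  S→a A: FOLLOW(A) ⊇ FOLLOW(S) ⊇ {$}; new: +{$}
  FOLLOW[S]={$}  FOLLOW[A]={$,b}
pass 2: (no change)
  FOLLOW[S]={$}  FOLLOW[A]={$,b}

FOLLOW(A) = ["$", "b"]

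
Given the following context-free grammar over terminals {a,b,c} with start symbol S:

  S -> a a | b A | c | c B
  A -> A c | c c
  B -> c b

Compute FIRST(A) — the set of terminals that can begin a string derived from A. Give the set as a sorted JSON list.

FIRST iteration:
iter 1:
  A via A→c c: +{c}
  B via B→c b: +{c}
  S via S→a a: +{a}
  S via S→b A: +{b}
  S via S→c: +{c}
  S: {a,b,c}  A: {c}  B: {c}
iter 2: (stable)
  S: {a,b,c}  A: {c}  B: {c}

FIRST(A) = ["c"]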